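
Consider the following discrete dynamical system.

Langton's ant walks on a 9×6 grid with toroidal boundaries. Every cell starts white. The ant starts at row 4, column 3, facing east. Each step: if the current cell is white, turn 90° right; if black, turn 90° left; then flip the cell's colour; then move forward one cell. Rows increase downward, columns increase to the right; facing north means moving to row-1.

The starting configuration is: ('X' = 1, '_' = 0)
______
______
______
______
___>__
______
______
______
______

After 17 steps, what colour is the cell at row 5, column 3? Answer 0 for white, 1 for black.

1

0) ______
______
______
______
___>__
______
______
______
______
1) ______
______
______
______
___X__
___v__
______
______
______
2) ______
______
______
______
___X__
__<X__
______
______
______
3) ______
______
______
______
__^X__
__XX__
______
______
______
4) ______
______
______
______
__X>__
__XX__
______
______
______
5) ______
______
______
___^__
__X___
__XX__
______
______
______
6) ______
______
______
___X>_
__X___
__XX__
______
______
______
7) ______
______
______
___XX_
__X_v_
__XX__
______
______
______
8) ______
______
______
___XX_
__X<X_
__XX__
______
______
______
9) ______
______
______
___^X_
__XXX_
__XX__
______
______
______
10) ______
______
______
__<_X_
__XXX_
__XX__
______
______
______
11) ______
______
__^___
__X_X_
__XXX_
__XX__
______
______
______
12) ______
______
__X>__
__X_X_
__XXX_
__XX__
______
______
______
13) ______
______
__XX__
__XvX_
__XXX_
__XX__
______
______
______
14) ______
______
__XX__
__<XX_
__XXX_
__XX__
______
______
______
15) ______
______
__XX__
___XX_
__vXX_
__XX__
______
______
______
16) ______
______
__XX__
___XX_
___>X_
__XX__
______
______
______
17) ______
______
__XX__
___^X_
____X_
__XX__
______
______
______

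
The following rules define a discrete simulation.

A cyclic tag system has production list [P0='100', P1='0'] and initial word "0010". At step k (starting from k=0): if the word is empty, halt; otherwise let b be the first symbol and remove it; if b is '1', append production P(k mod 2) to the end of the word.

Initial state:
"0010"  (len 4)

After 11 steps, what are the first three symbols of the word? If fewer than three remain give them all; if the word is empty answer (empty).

step 0: "0010"  (len 4)
step 1: "010"  (len 3)
step 2: "10"  (len 2)
step 3: "0100"  (len 4)
step 4: "100"  (len 3)
step 5: "00100"  (len 5)
step 6: "0100"  (len 4)
step 7: "100"  (len 3)
step 8: "000"  (len 3)
step 9: "00"  (len 2)
step 10: "0"  (len 1)
step 11: (halted — word empty)

(empty)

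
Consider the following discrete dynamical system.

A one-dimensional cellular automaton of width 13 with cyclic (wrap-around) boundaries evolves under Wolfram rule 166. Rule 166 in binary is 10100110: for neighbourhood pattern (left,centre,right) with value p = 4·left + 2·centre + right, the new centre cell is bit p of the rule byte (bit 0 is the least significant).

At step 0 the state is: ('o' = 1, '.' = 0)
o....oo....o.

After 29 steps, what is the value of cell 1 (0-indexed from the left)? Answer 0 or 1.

0

[0] o....oo....o.
[1] o...o.....ooo
[2] ...oo....o.oo
[3] ..o.....ooo..
[4] .oo....o.o...
[5] o.....oooo...
[6] o....o.oo...o
[7] ....ooo....o.
[8] ...o.o....oo.
[9] ..oooo...o...
[10] .o.oo...oo...
[11] ooo....o.....
[12] .o....oo....o
[13] oo...o.....oo
[14] o...oo....o.o
[15] ...o.....ooo.
[16] ..oo....o.o..
[17] .o.....oooo..
[18] oo....o.oo...
[19] .....ooo....o
[20] ....o.o....oo
[21] ...oooo...o..
[22] ..o.oo...oo..
[23] .ooo....o....
[24] o.o....oo....
[25] ooo...o.....o
[26] oo...oo....o.
[27] ....o.....ooo
[28] ...oo....o.o.
[29] ..o.....oooo.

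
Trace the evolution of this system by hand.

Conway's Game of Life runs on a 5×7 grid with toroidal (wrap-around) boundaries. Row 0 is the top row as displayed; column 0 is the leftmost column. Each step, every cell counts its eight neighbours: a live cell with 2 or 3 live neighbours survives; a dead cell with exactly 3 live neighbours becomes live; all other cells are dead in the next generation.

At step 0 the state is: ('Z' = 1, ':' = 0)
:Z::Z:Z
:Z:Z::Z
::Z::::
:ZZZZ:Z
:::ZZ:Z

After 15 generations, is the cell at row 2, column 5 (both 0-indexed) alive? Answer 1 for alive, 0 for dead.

0

step 0: :Z::Z:Z
:Z:Z::Z
::Z::::
:ZZZZ:Z
:::ZZ:Z
step 1: ::::Z:Z
:Z:Z:Z:
::::ZZ:
ZZ::Z::
:Z::::Z
step 2: ::Z:Z:Z
:::Z::Z
ZZZZ:ZZ
ZZ::Z:Z
:Z::::Z
step 3: ::ZZ::Z
:::::::
:::Z:::
:::ZZ::
:ZZZ::Z
step 4: ZZ:Z:::
::ZZ:::
:::ZZ::
::::Z::
ZZ:::Z:
step 5: Z::ZZ:Z
:Z:::::
::Z:Z::
:::ZZZ:
ZZZ:Z:Z
step 6: :::ZZ:Z
ZZZ:ZZ:
::Z:ZZ:
Z:::::Z
:ZZ::::
step 7: ::::Z:Z
ZZZ::::
::Z:Z::
Z:ZZ:ZZ
:ZZZ:ZZ
step 8: ::::Z:Z
ZZZ::Z:
::::ZZ:
Z::::::
:Z:::::
step 9: ::Z::ZZ
ZZ:Z:::
Z:::ZZ:
:::::::
Z::::::
step 10: ::Z:::Z
ZZZZ:::
ZZ::Z:Z
::::::Z
::::::Z
step 11: ::ZZ::Z
:::Z:Z:
:::Z:ZZ
::::::Z
Z::::ZZ
step 12: Z:ZZ:::
:::Z:Z:
:::::ZZ
::::Z::
Z::::Z:
step 13: :ZZZ:::
::ZZ:Z:
:::::ZZ
::::Z::
:Z:ZZ:Z
step 14: ZZ:::Z:
:Z:Z:ZZ
:::Z:ZZ
Z::ZZ:Z
ZZ::ZZ:
step 15: :::::::
:Z:::::
:::Z:::
:ZZZ:::
::ZZ:::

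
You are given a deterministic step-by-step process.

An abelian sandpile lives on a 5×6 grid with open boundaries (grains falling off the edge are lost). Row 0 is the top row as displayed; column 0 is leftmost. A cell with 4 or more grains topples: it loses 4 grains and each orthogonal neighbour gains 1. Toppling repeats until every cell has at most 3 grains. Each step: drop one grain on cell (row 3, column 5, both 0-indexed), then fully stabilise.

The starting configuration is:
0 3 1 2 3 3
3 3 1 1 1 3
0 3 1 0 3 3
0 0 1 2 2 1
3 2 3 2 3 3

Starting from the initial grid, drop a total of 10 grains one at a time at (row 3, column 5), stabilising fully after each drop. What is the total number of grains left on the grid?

k=0  0 3 1 2 3 3
3 3 1 1 1 3
0 3 1 0 3 3
0 0 1 2 2 1
3 2 3 2 3 3
k=1  0 3 1 2 3 3
3 3 1 1 1 3
0 3 1 0 3 3
0 0 1 2 2 2
3 2 3 2 3 3
k=2  0 3 1 2 3 3
3 3 1 1 1 3
0 3 1 0 3 3
0 0 1 2 2 3
3 2 3 2 3 3
k=3  0 3 1 3 1 1
3 3 1 2 0 2
0 3 1 1 2 2
0 0 1 3 1 3
3 2 3 3 1 1
k=4  0 3 1 3 1 1
3 3 1 2 0 2
0 3 1 1 2 3
0 0 1 3 2 0
3 2 3 3 1 2
k=5  0 3 1 3 1 1
3 3 1 2 0 2
0 3 1 1 2 3
0 0 1 3 2 1
3 2 3 3 1 2
k=6  0 3 1 3 1 1
3 3 1 2 0 2
0 3 1 1 2 3
0 0 1 3 2 2
3 2 3 3 1 2
k=7  0 3 1 3 1 1
3 3 1 2 0 2
0 3 1 1 2 3
0 0 1 3 2 3
3 2 3 3 1 2
k=8  0 3 1 3 1 1
3 3 1 2 0 3
0 3 1 1 3 0
0 0 1 3 3 1
3 2 3 3 1 3
k=9  0 3 1 3 1 1
3 3 1 2 0 3
0 3 1 1 3 0
0 0 1 3 3 2
3 2 3 3 1 3
k=10  0 3 1 3 1 1
3 3 1 2 0 3
0 3 1 1 3 0
0 0 1 3 3 3
3 2 3 3 1 3

54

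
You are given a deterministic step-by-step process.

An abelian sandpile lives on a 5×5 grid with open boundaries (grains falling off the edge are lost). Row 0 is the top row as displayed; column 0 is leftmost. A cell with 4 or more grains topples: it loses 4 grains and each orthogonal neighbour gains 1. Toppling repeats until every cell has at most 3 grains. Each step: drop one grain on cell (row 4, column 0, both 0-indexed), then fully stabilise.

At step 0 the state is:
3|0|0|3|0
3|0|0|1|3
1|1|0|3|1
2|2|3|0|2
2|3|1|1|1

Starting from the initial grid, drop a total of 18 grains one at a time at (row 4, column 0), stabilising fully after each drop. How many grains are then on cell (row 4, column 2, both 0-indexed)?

0

k=0  3|0|0|3|0
3|0|0|1|3
1|1|0|3|1
2|2|3|0|2
2|3|1|1|1
k=1  3|0|0|3|0
3|0|0|1|3
1|1|0|3|1
2|2|3|0|2
3|3|1|1|1
k=2  3|0|0|3|0
3|0|0|1|3
1|1|0|3|1
3|3|3|0|2
1|0|2|1|1
k=3  3|0|0|3|0
3|0|0|1|3
1|1|0|3|1
3|3|3|0|2
2|0|2|1|1
k=4  3|0|0|3|0
3|0|0|1|3
1|1|0|3|1
3|3|3|0|2
3|0|2|1|1
k=5  3|0|0|3|0
3|0|0|1|3
2|2|1|3|1
1|1|0|1|2
1|2|3|1|1
k=6  3|0|0|3|0
3|0|0|1|3
2|2|1|3|1
1|1|0|1|2
2|2|3|1|1
k=7  3|0|0|3|0
3|0|0|1|3
2|2|1|3|1
1|1|0|1|2
3|2|3|1|1
k=8  3|0|0|3|0
3|0|0|1|3
2|2|1|3|1
2|1|0|1|2
0|3|3|1|1
k=9  3|0|0|3|0
3|0|0|1|3
2|2|1|3|1
2|1|0|1|2
1|3|3|1|1
k=10  3|0|0|3|0
3|0|0|1|3
2|2|1|3|1
2|1|0|1|2
2|3|3|1|1
k=11  3|0|0|3|0
3|0|0|1|3
2|2|1|3|1
2|1|0|1|2
3|3|3|1|1
k=12  3|0|0|3|0
3|0|0|1|3
2|2|1|3|1
3|2|1|1|2
1|1|0|2|1
k=13  3|0|0|3|0
3|0|0|1|3
2|2|1|3|1
3|2|1|1|2
2|1|0|2|1
k=14  3|0|0|3|0
3|0|0|1|3
2|2|1|3|1
3|2|1|1|2
3|1|0|2|1
k=15  3|0|0|3|0
3|0|0|1|3
3|2|1|3|1
0|3|1|1|2
1|2|0|2|1
k=16  3|0|0|3|0
3|0|0|1|3
3|2|1|3|1
0|3|1|1|2
2|2|0|2|1
k=17  3|0|0|3|0
3|0|0|1|3
3|2|1|3|1
0|3|1|1|2
3|2|0|2|1
k=18  3|0|0|3|0
3|0|0|1|3
3|2|1|3|1
1|3|1|1|2
0|3|0|2|1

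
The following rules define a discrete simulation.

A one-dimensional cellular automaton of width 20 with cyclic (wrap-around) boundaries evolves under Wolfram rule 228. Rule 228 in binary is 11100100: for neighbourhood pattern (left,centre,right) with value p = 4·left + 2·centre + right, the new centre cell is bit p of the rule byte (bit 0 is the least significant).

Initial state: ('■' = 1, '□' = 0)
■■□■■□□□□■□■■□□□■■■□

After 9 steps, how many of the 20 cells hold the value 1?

0) ■■□■■□□□□■□■■□□□■■■□
1) □■■□■□□□□■■□■□□□□■■■
2) ■□■■■□□□□□■■■□□□□□■■
3) ■■□■■□□□□□□■■□□□□□□■
4) ■■■□■□□□□□□□■□□□□□□□
5) □■■■■□□□□□□□■□□□□□□□
6) □□■■■□□□□□□□■□□□□□□□
7) □□□■■□□□□□□□■□□□□□□□
8) □□□□■□□□□□□□■□□□□□□□
9) □□□□■□□□□□□□■□□□□□□□

2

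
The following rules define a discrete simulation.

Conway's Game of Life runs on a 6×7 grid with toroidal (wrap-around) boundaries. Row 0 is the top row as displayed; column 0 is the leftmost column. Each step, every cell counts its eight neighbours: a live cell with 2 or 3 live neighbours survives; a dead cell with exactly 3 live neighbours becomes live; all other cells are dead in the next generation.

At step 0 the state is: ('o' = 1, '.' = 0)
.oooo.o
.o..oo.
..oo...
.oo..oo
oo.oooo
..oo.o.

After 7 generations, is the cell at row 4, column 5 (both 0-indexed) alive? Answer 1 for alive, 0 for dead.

gen 0: .oooo.o
.o..oo.
..oo...
.oo..oo
oo.oooo
..oo.o.
gen 1: oo....o
oo...o.
o..o..o
.......
.......
.......
gen 2: .o....o
..o..o.
oo....o
.......
.......
o......
gen 3: oo....o
..o..o.
oo....o
o......
.......
o......
gen 4: oo....o
..o..o.
oo....o
oo....o
.......
oo....o
gen 5: ..o..o.
..o..o.
..o..o.
.o....o
.......
.o....o
gen 6: .oo..oo
.oooooo
.oo..oo
.......
.......
.......
gen 7: .o....o
.......
.o....o
.......
.......
.......

0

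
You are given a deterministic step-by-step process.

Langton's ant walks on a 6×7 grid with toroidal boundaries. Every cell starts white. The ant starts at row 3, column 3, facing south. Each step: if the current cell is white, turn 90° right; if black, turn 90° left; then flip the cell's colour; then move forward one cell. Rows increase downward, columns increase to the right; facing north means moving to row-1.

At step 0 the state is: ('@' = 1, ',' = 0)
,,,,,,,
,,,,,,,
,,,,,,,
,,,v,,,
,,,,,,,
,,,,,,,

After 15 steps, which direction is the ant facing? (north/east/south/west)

west

0) ,,,,,,,
,,,,,,,
,,,,,,,
,,,v,,,
,,,,,,,
,,,,,,,
1) ,,,,,,,
,,,,,,,
,,,,,,,
,,<@,,,
,,,,,,,
,,,,,,,
2) ,,,,,,,
,,,,,,,
,,^,,,,
,,@@,,,
,,,,,,,
,,,,,,,
3) ,,,,,,,
,,,,,,,
,,@>,,,
,,@@,,,
,,,,,,,
,,,,,,,
4) ,,,,,,,
,,,,,,,
,,@@,,,
,,@v,,,
,,,,,,,
,,,,,,,
5) ,,,,,,,
,,,,,,,
,,@@,,,
,,@,>,,
,,,,,,,
,,,,,,,
6) ,,,,,,,
,,,,,,,
,,@@,,,
,,@,@,,
,,,,v,,
,,,,,,,
7) ,,,,,,,
,,,,,,,
,,@@,,,
,,@,@,,
,,,<@,,
,,,,,,,
8) ,,,,,,,
,,,,,,,
,,@@,,,
,,@^@,,
,,,@@,,
,,,,,,,
9) ,,,,,,,
,,,,,,,
,,@@,,,
,,@@>,,
,,,@@,,
,,,,,,,
10) ,,,,,,,
,,,,,,,
,,@@^,,
,,@@,,,
,,,@@,,
,,,,,,,
11) ,,,,,,,
,,,,,,,
,,@@@>,
,,@@,,,
,,,@@,,
,,,,,,,
12) ,,,,,,,
,,,,,,,
,,@@@@,
,,@@,v,
,,,@@,,
,,,,,,,
13) ,,,,,,,
,,,,,,,
,,@@@@,
,,@@<@,
,,,@@,,
,,,,,,,
14) ,,,,,,,
,,,,,,,
,,@@^@,
,,@@@@,
,,,@@,,
,,,,,,,
15) ,,,,,,,
,,,,,,,
,,@<,@,
,,@@@@,
,,,@@,,
,,,,,,,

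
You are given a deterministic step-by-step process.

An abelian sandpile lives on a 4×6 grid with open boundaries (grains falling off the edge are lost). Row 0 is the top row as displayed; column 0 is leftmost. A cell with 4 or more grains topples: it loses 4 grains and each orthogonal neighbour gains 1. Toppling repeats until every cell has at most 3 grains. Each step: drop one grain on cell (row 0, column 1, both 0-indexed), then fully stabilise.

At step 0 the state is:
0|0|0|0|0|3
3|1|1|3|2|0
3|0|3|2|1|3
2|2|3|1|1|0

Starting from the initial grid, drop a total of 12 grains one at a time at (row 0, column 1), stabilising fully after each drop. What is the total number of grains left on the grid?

gen 0: 0|0|0|0|0|3
3|1|1|3|2|0
3|0|3|2|1|3
2|2|3|1|1|0
gen 1: 0|1|0|0|0|3
3|1|1|3|2|0
3|0|3|2|1|3
2|2|3|1|1|0
gen 2: 0|2|0|0|0|3
3|1|1|3|2|0
3|0|3|2|1|3
2|2|3|1|1|0
gen 3: 0|3|0|0|0|3
3|1|1|3|2|0
3|0|3|2|1|3
2|2|3|1|1|0
gen 4: 1|0|1|0|0|3
3|2|1|3|2|0
3|0|3|2|1|3
2|2|3|1|1|0
gen 5: 1|1|1|0|0|3
3|2|1|3|2|0
3|0|3|2|1|3
2|2|3|1|1|0
gen 6: 1|2|1|0|0|3
3|2|1|3|2|0
3|0|3|2|1|3
2|2|3|1|1|0
gen 7: 1|3|1|0|0|3
3|2|1|3|2|0
3|0|3|2|1|3
2|2|3|1|1|0
gen 8: 2|0|2|0|0|3
3|3|1|3|2|0
3|0|3|2|1|3
2|2|3|1|1|0
gen 9: 2|1|2|0|0|3
3|3|1|3|2|0
3|0|3|2|1|3
2|2|3|1|1|0
gen 10: 2|2|2|0|0|3
3|3|1|3|2|0
3|0|3|2|1|3
2|2|3|1|1|0
gen 11: 2|3|2|0|0|3
3|3|1|3|2|0
3|0|3|2|1|3
2|2|3|1|1|0
gen 12: 0|2|3|0|0|3
2|1|2|3|2|0
0|2|3|2|1|3
3|2|3|1|1|0

39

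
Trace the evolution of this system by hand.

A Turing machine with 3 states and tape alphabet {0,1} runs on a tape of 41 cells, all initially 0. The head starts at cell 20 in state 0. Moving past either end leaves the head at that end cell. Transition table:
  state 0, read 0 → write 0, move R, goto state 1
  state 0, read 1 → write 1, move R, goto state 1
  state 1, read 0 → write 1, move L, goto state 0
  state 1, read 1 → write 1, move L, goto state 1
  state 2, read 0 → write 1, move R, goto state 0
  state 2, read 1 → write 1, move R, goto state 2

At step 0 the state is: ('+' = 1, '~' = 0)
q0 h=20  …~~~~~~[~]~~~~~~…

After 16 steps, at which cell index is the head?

16

k=0  q0 h=20  …~~~~~~[~]~~~~~~…
k=1  q1 h=21  …~~~~~~[~]~~~~~~…
k=2  q0 h=20  …~~~~~~[~]+~~~~~…
k=3  q1 h=21  …~~~~~~[+]~~~~~~…
k=4  q1 h=20  …~~~~~~[~]+~~~~~…
k=5  q0 h=19  …~~~~~~[~]++~~~~…
k=6  q1 h=20  …~~~~~~[+]+~~~~~…
k=7  q1 h=19  …~~~~~~[~]++~~~~…
k=8  q0 h=18  …~~~~~~[~]+++~~~…
k=9  q1 h=19  …~~~~~~[+]++~~~~…
k=10  q1 h=18  …~~~~~~[~]+++~~~…
k=11  q0 h=17  …~~~~~~[~]++++~~…
k=12  q1 h=18  …~~~~~~[+]+++~~~…
k=13  q1 h=17  …~~~~~~[~]++++~~…
k=14  q0 h=16  …~~~~~~[~]+++++~…
k=15  q1 h=17  …~~~~~~[+]++++~~…
k=16  q1 h=16  …~~~~~~[~]+++++~…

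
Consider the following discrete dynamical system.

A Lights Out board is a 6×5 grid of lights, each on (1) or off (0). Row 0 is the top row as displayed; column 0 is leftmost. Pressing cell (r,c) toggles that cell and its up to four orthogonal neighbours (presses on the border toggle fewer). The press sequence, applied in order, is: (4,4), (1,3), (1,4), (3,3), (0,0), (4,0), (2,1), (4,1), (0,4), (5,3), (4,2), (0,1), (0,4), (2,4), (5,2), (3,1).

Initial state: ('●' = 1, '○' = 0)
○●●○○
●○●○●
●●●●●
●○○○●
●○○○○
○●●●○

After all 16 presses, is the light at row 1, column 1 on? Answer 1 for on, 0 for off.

0

[0] ○●●○○
●○●○●
●●●●●
●○○○●
●○○○○
○●●●○
[1] ○●●○○
●○●○●
●●●●●
●○○○○
●○○●●
○●●●●
[2] ○●●●○
●○○●○
●●●○●
●○○○○
●○○●●
○●●●●
[3] ○●●●●
●○○○●
●●●○○
●○○○○
●○○●●
○●●●●
[4] ○●●●●
●○○○●
●●●●○
●○●●●
●○○○●
○●●●●
[5] ●○●●●
○○○○●
●●●●○
●○●●●
●○○○●
○●●●●
[6] ●○●●●
○○○○●
●●●●○
○○●●●
○●○○●
●●●●●
[7] ●○●●●
○●○○●
○○○●○
○●●●●
○●○○●
●●●●●
[8] ●○●●●
○●○○●
○○○●○
○○●●●
●○●○●
●○●●●
[9] ●○●○○
○●○○○
○○○●○
○○●●●
●○●○●
●○●●●
[10] ●○●○○
○●○○○
○○○●○
○○●●●
●○●●●
●○○○○
[11] ●○●○○
○●○○○
○○○●○
○○○●●
●●○○●
●○●○○
[12] ○●○○○
○○○○○
○○○●○
○○○●●
●●○○●
●○●○○
[13] ○●○●●
○○○○●
○○○●○
○○○●●
●●○○●
●○●○○
[14] ○●○●●
○○○○○
○○○○●
○○○●○
●●○○●
●○●○○
[15] ○●○●●
○○○○○
○○○○●
○○○●○
●●●○●
●●○●○
[16] ○●○●●
○○○○○
○●○○●
●●●●○
●○●○●
●●○●○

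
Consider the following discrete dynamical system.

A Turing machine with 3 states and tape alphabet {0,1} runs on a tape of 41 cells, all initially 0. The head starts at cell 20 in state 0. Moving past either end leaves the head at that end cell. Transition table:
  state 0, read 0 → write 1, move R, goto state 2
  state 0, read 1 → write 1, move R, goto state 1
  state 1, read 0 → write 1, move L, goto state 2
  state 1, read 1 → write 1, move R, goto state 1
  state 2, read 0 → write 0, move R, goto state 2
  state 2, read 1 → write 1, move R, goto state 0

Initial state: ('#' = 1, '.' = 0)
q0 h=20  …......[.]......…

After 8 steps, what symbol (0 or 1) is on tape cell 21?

0

k=0  q0 h=20  …......[.]......…
k=1  q2 h=21  ….....#[.]......…
k=2  q2 h=22  …....#.[.]......…
k=3  q2 h=23  …...#..[.]......…
k=4  q2 h=24  …..#...[.]......…
k=5  q2 h=25  ….#....[.]......…
k=6  q2 h=26  …#.....[.]......…
k=7  q2 h=27  …......[.]......…
k=8  q2 h=28  …......[.]......…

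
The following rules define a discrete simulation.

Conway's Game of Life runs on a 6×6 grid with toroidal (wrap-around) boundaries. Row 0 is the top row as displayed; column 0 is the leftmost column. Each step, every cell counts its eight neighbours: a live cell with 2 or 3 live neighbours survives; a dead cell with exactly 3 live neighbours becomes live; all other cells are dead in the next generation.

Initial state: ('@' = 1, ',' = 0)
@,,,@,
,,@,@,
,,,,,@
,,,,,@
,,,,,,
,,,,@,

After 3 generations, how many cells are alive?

gen 0: @,,,@,
,,@,@,
,,,,,@
,,,,,@
,,,,,,
,,,,@,
gen 1: ,,,,@,
,,,@@,
,,,,@@
,,,,,,
,,,,,,
,,,,,@
gen 2: ,,,@@@
,,,@,,
,,,@@@
,,,,,,
,,,,,,
,,,,,,
gen 3: ,,,@@,
,,@,,,
,,,@@,
,,,,@,
,,,,,,
,,,,@,

7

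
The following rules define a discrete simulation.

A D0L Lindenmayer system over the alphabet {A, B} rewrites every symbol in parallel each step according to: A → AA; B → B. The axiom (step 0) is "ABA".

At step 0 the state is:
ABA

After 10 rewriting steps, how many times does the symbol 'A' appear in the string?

2048

k=0  ABA
k=1  AABAA
k=2  AAAABAAAA
k=3  AAAAAAAABAAAAAAAA
k=4  AAAAAAAAAAAAAAAABAAAAAAAAAAAAAAAA
k=5  AAAAAAAAAAAAAAAAAAAAAAAAAAAAAAAABAAAAAAAAAAAAAAAAAAAAAAAAAAAAAAAA
k=6  AAAAAAAAAAAAAAAAAAAAAAAAAAAAAAAAAAAAAAAAAAAAAAAAAAAAAAAAAA…AAAAAAAAAAAAAAAAAAAAAAAAAAAAAAAAAAAAAAAAAAAAAAAAAAAAAAAAAA  (len 129)
k=7  AAAAAAAAAAAAAAAAAAAAAAAAAAAAAAAAAAAAAAAAAAAAAAAAAAAAAAAAAA…AAAAAAAAAAAAAAAAAAAAAAAAAAAAAAAAAAAAAAAAAAAAAAAAAAAAAAAAAA  (len 257)
k=8  AAAAAAAAAAAAAAAAAAAAAAAAAAAAAAAAAAAAAAAAAAAAAAAAAAAAAAAAAA…AAAAAAAAAAAAAAAAAAAAAAAAAAAAAAAAAAAAAAAAAAAAAAAAAAAAAAAAAA  (len 513)
k=9  AAAAAAAAAAAAAAAAAAAAAAAAAAAAAAAAAAAAAAAAAAAAAAAAAAAAAAAAAA…AAAAAAAAAAAAAAAAAAAAAAAAAAAAAAAAAAAAAAAAAAAAAAAAAAAAAAAAAA  (len 1025)
k=10  AAAAAAAAAAAAAAAAAAAAAAAAAAAAAAAAAAAAAAAAAAAAAAAAAAAAAAAAAA…AAAAAAAAAAAAAAAAAAAAAAAAAAAAAAAAAAAAAAAAAAAAAAAAAAAAAAAAAA  (len 2049)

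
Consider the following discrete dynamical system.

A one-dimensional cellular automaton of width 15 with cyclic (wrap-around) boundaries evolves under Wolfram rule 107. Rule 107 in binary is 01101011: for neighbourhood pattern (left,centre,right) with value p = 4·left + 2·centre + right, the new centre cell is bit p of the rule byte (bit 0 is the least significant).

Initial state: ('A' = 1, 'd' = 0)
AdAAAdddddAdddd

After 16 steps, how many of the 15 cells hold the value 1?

11

[0] AdAAAdddddAdddd
[1] dAAdAdAAAAddAAA
[2] AAAAdAAddAdAAdA
[3] dddAAAAdAdAAAAA
[4] dAAAddAAdAAdddA
[5] AAdAdAAAAAAdAAd
[6] AAAdAAddddAAAAA
[7] ddAAAAdAAAAdddd
[8] AAAddAAAddAdAAA
[9] ddAdAAdAdAdAAdd
[10] AAdAAAAdAdAAAdA
[11] dAAAddAAdAAdAAA
[12] AAdAdAAAAAAAAdA
[13] dAAdAAddddddAAA
[14] AAAAAAdAAAAAAdA
[15] dddddAAAddddAAA
[16] dAAAAAdAdAAAAdA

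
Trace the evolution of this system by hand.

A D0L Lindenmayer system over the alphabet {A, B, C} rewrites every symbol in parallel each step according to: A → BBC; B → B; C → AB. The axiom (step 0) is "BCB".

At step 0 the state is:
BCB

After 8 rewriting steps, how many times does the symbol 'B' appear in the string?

14

k=0  BCB
k=1  BABB
k=2  BBBCBB
k=3  BBBABBB
k=4  BBBBBCBBB
k=5  BBBBBABBBB
k=6  BBBBBBBCBBBB
k=7  BBBBBBBABBBBB
k=8  BBBBBBBBBCBBBBB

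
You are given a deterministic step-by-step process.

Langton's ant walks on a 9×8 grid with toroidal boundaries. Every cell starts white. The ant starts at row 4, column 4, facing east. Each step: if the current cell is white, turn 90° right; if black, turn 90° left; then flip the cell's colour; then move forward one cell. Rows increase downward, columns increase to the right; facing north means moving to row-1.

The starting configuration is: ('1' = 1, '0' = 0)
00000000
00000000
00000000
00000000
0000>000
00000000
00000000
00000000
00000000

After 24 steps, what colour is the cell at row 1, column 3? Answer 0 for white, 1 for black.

1

gen 0: 00000000
00000000
00000000
00000000
0000>000
00000000
00000000
00000000
00000000
gen 1: 00000000
00000000
00000000
00000000
00001000
0000v000
00000000
00000000
00000000
gen 2: 00000000
00000000
00000000
00000000
00001000
000<1000
00000000
00000000
00000000
gen 3: 00000000
00000000
00000000
00000000
000^1000
00011000
00000000
00000000
00000000
gen 4: 00000000
00000000
00000000
00000000
0001>000
00011000
00000000
00000000
00000000
gen 5: 00000000
00000000
00000000
0000^000
00010000
00011000
00000000
00000000
00000000
gen 6: 00000000
00000000
00000000
00001>00
00010000
00011000
00000000
00000000
00000000
gen 7: 00000000
00000000
00000000
00001100
00010v00
00011000
00000000
00000000
00000000
gen 8: 00000000
00000000
00000000
00001100
0001<100
00011000
00000000
00000000
00000000
gen 9: 00000000
00000000
00000000
0000^100
00011100
00011000
00000000
00000000
00000000
gen 10: 00000000
00000000
00000000
000<0100
00011100
00011000
00000000
00000000
00000000
gen 11: 00000000
00000000
000^0000
00010100
00011100
00011000
00000000
00000000
00000000
gen 12: 00000000
00000000
0001>000
00010100
00011100
00011000
00000000
00000000
00000000
gen 13: 00000000
00000000
00011000
0001v100
00011100
00011000
00000000
00000000
00000000
gen 14: 00000000
00000000
00011000
000<1100
00011100
00011000
00000000
00000000
00000000
gen 15: 00000000
00000000
00011000
00001100
000v1100
00011000
00000000
00000000
00000000
gen 16: 00000000
00000000
00011000
00001100
0000>100
00011000
00000000
00000000
00000000
gen 17: 00000000
00000000
00011000
0000^100
00000100
00011000
00000000
00000000
00000000
gen 18: 00000000
00000000
00011000
000<0100
00000100
00011000
00000000
00000000
00000000
gen 19: 00000000
00000000
000^1000
00010100
00000100
00011000
00000000
00000000
00000000
gen 20: 00000000
00000000
00<01000
00010100
00000100
00011000
00000000
00000000
00000000
gen 21: 00000000
00^00000
00101000
00010100
00000100
00011000
00000000
00000000
00000000
gen 22: 00000000
001>0000
00101000
00010100
00000100
00011000
00000000
00000000
00000000
gen 23: 00000000
00110000
001v1000
00010100
00000100
00011000
00000000
00000000
00000000
gen 24: 00000000
00110000
00<11000
00010100
00000100
00011000
00000000
00000000
00000000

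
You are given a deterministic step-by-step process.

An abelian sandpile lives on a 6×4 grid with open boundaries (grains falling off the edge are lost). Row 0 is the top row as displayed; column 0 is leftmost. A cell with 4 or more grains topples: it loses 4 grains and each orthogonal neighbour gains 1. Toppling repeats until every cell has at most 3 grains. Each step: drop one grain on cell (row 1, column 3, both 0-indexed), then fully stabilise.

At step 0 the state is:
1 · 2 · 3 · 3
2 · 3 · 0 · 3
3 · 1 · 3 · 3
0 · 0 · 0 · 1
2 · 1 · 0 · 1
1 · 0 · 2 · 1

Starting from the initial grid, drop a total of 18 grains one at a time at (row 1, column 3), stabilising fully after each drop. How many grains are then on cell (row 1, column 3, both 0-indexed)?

3

t=0: 1 · 2 · 3 · 3
2 · 3 · 0 · 3
3 · 1 · 3 · 3
0 · 0 · 0 · 1
2 · 1 · 0 · 1
1 · 0 · 2 · 1
t=1: 1 · 3 · 0 · 1
2 · 3 · 3 · 2
3 · 2 · 0 · 1
0 · 0 · 1 · 2
2 · 1 · 0 · 1
1 · 0 · 2 · 1
t=2: 1 · 3 · 0 · 1
2 · 3 · 3 · 3
3 · 2 · 0 · 1
0 · 0 · 1 · 2
2 · 1 · 0 · 1
1 · 0 · 2 · 1
t=3: 2 · 0 · 2 · 2
3 · 1 · 1 · 1
3 · 3 · 1 · 2
0 · 0 · 1 · 2
2 · 1 · 0 · 1
1 · 0 · 2 · 1
t=4: 2 · 0 · 2 · 2
3 · 1 · 1 · 2
3 · 3 · 1 · 2
0 · 0 · 1 · 2
2 · 1 · 0 · 1
1 · 0 · 2 · 1
t=5: 2 · 0 · 2 · 2
3 · 1 · 1 · 3
3 · 3 · 1 · 2
0 · 0 · 1 · 2
2 · 1 · 0 · 1
1 · 0 · 2 · 1
t=6: 2 · 0 · 2 · 3
3 · 1 · 2 · 0
3 · 3 · 1 · 3
0 · 0 · 1 · 2
2 · 1 · 0 · 1
1 · 0 · 2 · 1
t=7: 2 · 0 · 2 · 3
3 · 1 · 2 · 1
3 · 3 · 1 · 3
0 · 0 · 1 · 2
2 · 1 · 0 · 1
1 · 0 · 2 · 1
t=8: 2 · 0 · 2 · 3
3 · 1 · 2 · 2
3 · 3 · 1 · 3
0 · 0 · 1 · 2
2 · 1 · 0 · 1
1 · 0 · 2 · 1
t=9: 2 · 0 · 2 · 3
3 · 1 · 2 · 3
3 · 3 · 1 · 3
0 · 0 · 1 · 2
2 · 1 · 0 · 1
1 · 0 · 2 · 1
t=10: 2 · 0 · 3 · 0
3 · 1 · 3 · 2
3 · 3 · 2 · 0
0 · 0 · 1 · 3
2 · 1 · 0 · 1
1 · 0 · 2 · 1
t=11: 2 · 0 · 3 · 0
3 · 1 · 3 · 3
3 · 3 · 2 · 0
0 · 0 · 1 · 3
2 · 1 · 0 · 1
1 · 0 · 2 · 1
t=12: 2 · 1 · 0 · 2
3 · 2 · 1 · 1
3 · 3 · 3 · 1
0 · 0 · 1 · 3
2 · 1 · 0 · 1
1 · 0 · 2 · 1
t=13: 2 · 1 · 0 · 2
3 · 2 · 1 · 2
3 · 3 · 3 · 1
0 · 0 · 1 · 3
2 · 1 · 0 · 1
1 · 0 · 2 · 1
t=14: 2 · 1 · 0 · 2
3 · 2 · 1 · 3
3 · 3 · 3 · 1
0 · 0 · 1 · 3
2 · 1 · 0 · 1
1 · 0 · 2 · 1
t=15: 2 · 1 · 0 · 3
3 · 2 · 2 · 0
3 · 3 · 3 · 2
0 · 0 · 1 · 3
2 · 1 · 0 · 1
1 · 0 · 2 · 1
t=16: 2 · 1 · 0 · 3
3 · 2 · 2 · 1
3 · 3 · 3 · 2
0 · 0 · 1 · 3
2 · 1 · 0 · 1
1 · 0 · 2 · 1
t=17: 2 · 1 · 0 · 3
3 · 2 · 2 · 2
3 · 3 · 3 · 2
0 · 0 · 1 · 3
2 · 1 · 0 · 1
1 · 0 · 2 · 1
t=18: 2 · 1 · 0 · 3
3 · 2 · 2 · 3
3 · 3 · 3 · 2
0 · 0 · 1 · 3
2 · 1 · 0 · 1
1 · 0 · 2 · 1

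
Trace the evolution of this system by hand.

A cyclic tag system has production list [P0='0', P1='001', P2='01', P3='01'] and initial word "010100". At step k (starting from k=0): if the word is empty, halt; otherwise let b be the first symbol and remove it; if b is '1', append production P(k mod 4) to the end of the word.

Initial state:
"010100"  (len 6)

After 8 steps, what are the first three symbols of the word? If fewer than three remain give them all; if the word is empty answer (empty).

step 0: "010100"  (len 6)
step 1: "10100"  (len 5)
step 2: "0100001"  (len 7)
step 3: "100001"  (len 6)
step 4: "0000101"  (len 7)
step 5: "000101"  (len 6)
step 6: "00101"  (len 5)
step 7: "0101"  (len 4)
step 8: "101"  (len 3)

101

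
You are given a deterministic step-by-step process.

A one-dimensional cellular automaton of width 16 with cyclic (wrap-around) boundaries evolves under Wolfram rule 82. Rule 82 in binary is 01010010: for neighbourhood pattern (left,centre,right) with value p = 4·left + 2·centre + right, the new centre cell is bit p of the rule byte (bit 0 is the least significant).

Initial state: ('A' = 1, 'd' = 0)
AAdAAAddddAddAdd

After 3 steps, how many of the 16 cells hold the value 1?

gen 0: AAdAAAddddAddAdd
gen 1: dAdddAAddAdAAdAA
gen 2: ddAdAdAAAdddAddA
gen 3: AAddddddAAdAdAAd

7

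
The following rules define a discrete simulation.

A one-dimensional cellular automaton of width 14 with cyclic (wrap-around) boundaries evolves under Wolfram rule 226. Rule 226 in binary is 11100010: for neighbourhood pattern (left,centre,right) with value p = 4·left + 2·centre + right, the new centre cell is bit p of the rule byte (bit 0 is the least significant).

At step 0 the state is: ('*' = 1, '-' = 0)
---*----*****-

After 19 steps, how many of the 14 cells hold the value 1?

[0] ---*----*****-
[1] --*----*-****-
[2] -*----*-*-***-
[3] *----*-*-*-**-
[4] ----*-*-*-*-**
[5] ---*-*-*-*-*-*
[6] --*-*-*-*-*-*-
[7] -*-*-*-*-*-*--
[8] *-*-*-*-*-*---
[9] -*-*-*-*-*---*
[10] *-*-*-*-*---*-
[11] -*-*-*-*---*-*
[12] *-*-*-*---*-*-
[13] -*-*-*---*-*-*
[14] *-*-*---*-*-*-
[15] -*-*---*-*-*-*
[16] *-*---*-*-*-*-
[17] -*---*-*-*-*-*
[18] *---*-*-*-*-*-
[19] ---*-*-*-*-*-*

6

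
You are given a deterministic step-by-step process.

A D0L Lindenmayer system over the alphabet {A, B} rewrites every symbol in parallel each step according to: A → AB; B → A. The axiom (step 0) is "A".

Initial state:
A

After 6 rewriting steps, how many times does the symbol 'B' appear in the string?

8

gen 0: A
gen 1: AB
gen 2: ABA
gen 3: ABAAB
gen 4: ABAABABA
gen 5: ABAABABAABAAB
gen 6: ABAABABAABAABABAABABA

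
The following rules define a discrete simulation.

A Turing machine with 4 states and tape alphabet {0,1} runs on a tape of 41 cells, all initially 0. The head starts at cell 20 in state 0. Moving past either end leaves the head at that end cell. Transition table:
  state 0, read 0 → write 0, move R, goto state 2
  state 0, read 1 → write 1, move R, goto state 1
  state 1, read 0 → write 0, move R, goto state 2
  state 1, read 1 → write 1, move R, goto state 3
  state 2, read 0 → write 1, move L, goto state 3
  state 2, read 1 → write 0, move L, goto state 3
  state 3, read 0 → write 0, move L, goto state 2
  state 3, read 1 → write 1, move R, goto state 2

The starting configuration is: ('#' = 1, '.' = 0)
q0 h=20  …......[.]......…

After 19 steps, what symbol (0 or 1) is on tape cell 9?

k=0  q0 h=20  …......[.]......…
k=1  q2 h=21  …......[.]......…
k=2  q3 h=20  …......[.]#.....…
k=3  q2 h=19  …......[.].#....…
k=4  q3 h=18  …......[.]#.#...…
k=5  q2 h=17  …......[.].#.#..…
k=6  q3 h=16  …......[.]#.#.#.…
k=7  q2 h=15  …......[.].#.#.#…
k=8  q3 h=14  …......[.]#.#.#.…
k=9  q2 h=13  …......[.].#.#.#…
k=10  q3 h=12  …......[.]#.#.#.…
k=11  q2 h=11  …......[.].#.#.#…
k=12  q3 h=10  …......[.]#.#.#.…
k=13  q2 h= 9  …......[.].#.#.#…
k=14  q3 h= 8  …......[.]#.#.#.…
k=15  q2 h= 7  …......[.].#.#.#…
k=16  q3 h= 6  |......[.]#.#.#.…
k=17  q2 h= 5  |.....[.].#.#.#…
k=18  q3 h= 4  |....[.]#.#.#.…
k=19  q2 h= 3  |...[.].#.#.#…

1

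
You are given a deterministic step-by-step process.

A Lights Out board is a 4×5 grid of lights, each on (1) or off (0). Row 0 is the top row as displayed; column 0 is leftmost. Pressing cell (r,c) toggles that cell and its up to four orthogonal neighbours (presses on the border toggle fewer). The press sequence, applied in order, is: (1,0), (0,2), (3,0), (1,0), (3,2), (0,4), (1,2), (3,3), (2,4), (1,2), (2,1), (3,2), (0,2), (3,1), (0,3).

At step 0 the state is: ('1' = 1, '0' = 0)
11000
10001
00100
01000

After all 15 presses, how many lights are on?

0) 11000
10001
00100
01000
1) 01000
01001
10100
01000
2) 00110
01101
10100
01000
3) 00110
01101
00100
10000
4) 10110
10101
10100
10000
5) 10110
10101
10000
11110
6) 10101
10100
10000
11110
7) 10001
11010
10100
11110
8) 10001
11010
10110
11001
9) 10001
11011
10101
11000
10) 10101
10101
10001
11000
11) 10101
11101
01101
10000
12) 10101
11101
01001
11110
13) 11011
11001
01001
11110
14) 11011
11001
00001
00010
15) 11100
11011
00001
00010

9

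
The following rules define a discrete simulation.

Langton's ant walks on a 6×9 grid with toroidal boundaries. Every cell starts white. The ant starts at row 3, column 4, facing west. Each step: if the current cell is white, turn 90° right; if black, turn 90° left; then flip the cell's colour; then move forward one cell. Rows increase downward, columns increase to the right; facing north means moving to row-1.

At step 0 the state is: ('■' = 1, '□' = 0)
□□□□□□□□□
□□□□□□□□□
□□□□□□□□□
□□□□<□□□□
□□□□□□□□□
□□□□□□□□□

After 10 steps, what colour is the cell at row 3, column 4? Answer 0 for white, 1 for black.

[0] □□□□□□□□□
□□□□□□□□□
□□□□□□□□□
□□□□<□□□□
□□□□□□□□□
□□□□□□□□□
[1] □□□□□□□□□
□□□□□□□□□
□□□□^□□□□
□□□□■□□□□
□□□□□□□□□
□□□□□□□□□
[2] □□□□□□□□□
□□□□□□□□□
□□□□■>□□□
□□□□■□□□□
□□□□□□□□□
□□□□□□□□□
[3] □□□□□□□□□
□□□□□□□□□
□□□□■■□□□
□□□□■v□□□
□□□□□□□□□
□□□□□□□□□
[4] □□□□□□□□□
□□□□□□□□□
□□□□■■□□□
□□□□<■□□□
□□□□□□□□□
□□□□□□□□□
[5] □□□□□□□□□
□□□□□□□□□
□□□□■■□□□
□□□□□■□□□
□□□□v□□□□
□□□□□□□□□
[6] □□□□□□□□□
□□□□□□□□□
□□□□■■□□□
□□□□□■□□□
□□□<■□□□□
□□□□□□□□□
[7] □□□□□□□□□
□□□□□□□□□
□□□□■■□□□
□□□^□■□□□
□□□■■□□□□
□□□□□□□□□
[8] □□□□□□□□□
□□□□□□□□□
□□□□■■□□□
□□□■>■□□□
□□□■■□□□□
□□□□□□□□□
[9] □□□□□□□□□
□□□□□□□□□
□□□□■■□□□
□□□■■■□□□
□□□■v□□□□
□□□□□□□□□
[10] □□□□□□□□□
□□□□□□□□□
□□□□■■□□□
□□□■■■□□□
□□□■□>□□□
□□□□□□□□□

1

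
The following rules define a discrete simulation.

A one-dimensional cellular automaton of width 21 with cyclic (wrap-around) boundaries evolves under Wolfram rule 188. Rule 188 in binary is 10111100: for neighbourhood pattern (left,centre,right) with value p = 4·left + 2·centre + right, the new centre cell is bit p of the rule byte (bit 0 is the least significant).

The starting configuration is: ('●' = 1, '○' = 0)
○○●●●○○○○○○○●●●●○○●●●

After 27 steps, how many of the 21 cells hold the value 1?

[0] ○○●●●○○○○○○○●●●●○○●●●
[1] ●○●●○●○○○○○○●●●○●○●●○
[2] ●●●○●●●○○○○○●●○●●●●○●
[3] ●●○●●●○●○○○○●○●●●●○●●
[4] ●○●●●○●●●○○○●●●●●○●●●
[5] ○●●●○●●●○●○○●●●●○●●●●
[6] ●●●○●●●○●●●○●●●○●●●●○
[7] ●●○●●●○●●●○●●●○●●●●○●
[8] ●○●●●○●●●○●●●○●●●●○●●
[9] ○●●●○●●●○●●●○●●●●○●●●
[10] ●●●○●●●○●●●○●●●●○●●●○
[11] ●●○●●●○●●●○●●●●○●●●○●
[12] ●○●●●○●●●○●●●●○●●●○●●
[13] ○●●●○●●●○●●●●○●●●○●●●
[14] ●●●○●●●○●●●●○●●●○●●●○
[15] ●●○●●●○●●●●○●●●○●●●○●
[16] ●○●●●○●●●●○●●●○●●●○●●
[17] ○●●●○●●●●○●●●○●●●○●●●
[18] ●●●○●●●●○●●●○●●●○●●●○
[19] ●●○●●●●○●●●○●●●○●●●○●
[20] ●○●●●●○●●●○●●●○●●●○●●
[21] ○●●●●○●●●○●●●○●●●○●●●
[22] ●●●●○●●●○●●●○●●●○●●●○
[23] ●●●○●●●○●●●○●●●○●●●○●
[24] ●●○●●●○●●●○●●●○●●●○●●
[25] ●○●●●○●●●○●●●○●●●○●●●
[26] ○●●●○●●●○●●●○●●●○●●●●
[27] ●●●○●●●○●●●○●●●○●●●●○

16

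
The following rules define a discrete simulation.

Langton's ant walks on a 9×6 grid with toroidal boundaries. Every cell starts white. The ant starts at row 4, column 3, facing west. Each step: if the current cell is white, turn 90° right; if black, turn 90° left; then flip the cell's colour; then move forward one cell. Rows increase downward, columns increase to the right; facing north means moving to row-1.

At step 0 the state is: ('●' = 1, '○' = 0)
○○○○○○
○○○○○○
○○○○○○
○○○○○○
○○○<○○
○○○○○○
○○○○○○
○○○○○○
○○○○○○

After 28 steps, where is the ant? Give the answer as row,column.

6,5

[0] ○○○○○○
○○○○○○
○○○○○○
○○○○○○
○○○<○○
○○○○○○
○○○○○○
○○○○○○
○○○○○○
[1] ○○○○○○
○○○○○○
○○○○○○
○○○^○○
○○○●○○
○○○○○○
○○○○○○
○○○○○○
○○○○○○
[2] ○○○○○○
○○○○○○
○○○○○○
○○○●>○
○○○●○○
○○○○○○
○○○○○○
○○○○○○
○○○○○○
[3] ○○○○○○
○○○○○○
○○○○○○
○○○●●○
○○○●v○
○○○○○○
○○○○○○
○○○○○○
○○○○○○
[4] ○○○○○○
○○○○○○
○○○○○○
○○○●●○
○○○<●○
○○○○○○
○○○○○○
○○○○○○
○○○○○○
[5] ○○○○○○
○○○○○○
○○○○○○
○○○●●○
○○○○●○
○○○v○○
○○○○○○
○○○○○○
○○○○○○
[6] ○○○○○○
○○○○○○
○○○○○○
○○○●●○
○○○○●○
○○<●○○
○○○○○○
○○○○○○
○○○○○○
[7] ○○○○○○
○○○○○○
○○○○○○
○○○●●○
○○^○●○
○○●●○○
○○○○○○
○○○○○○
○○○○○○
[8] ○○○○○○
○○○○○○
○○○○○○
○○○●●○
○○●>●○
○○●●○○
○○○○○○
○○○○○○
○○○○○○
[9] ○○○○○○
○○○○○○
○○○○○○
○○○●●○
○○●●●○
○○●v○○
○○○○○○
○○○○○○
○○○○○○
[10] ○○○○○○
○○○○○○
○○○○○○
○○○●●○
○○●●●○
○○●○>○
○○○○○○
○○○○○○
○○○○○○
[11] ○○○○○○
○○○○○○
○○○○○○
○○○●●○
○○●●●○
○○●○●○
○○○○v○
○○○○○○
○○○○○○
[12] ○○○○○○
○○○○○○
○○○○○○
○○○●●○
○○●●●○
○○●○●○
○○○<●○
○○○○○○
○○○○○○
[13] ○○○○○○
○○○○○○
○○○○○○
○○○●●○
○○●●●○
○○●^●○
○○○●●○
○○○○○○
○○○○○○
[14] ○○○○○○
○○○○○○
○○○○○○
○○○●●○
○○●●●○
○○●●>○
○○○●●○
○○○○○○
○○○○○○
[15] ○○○○○○
○○○○○○
○○○○○○
○○○●●○
○○●●^○
○○●●○○
○○○●●○
○○○○○○
○○○○○○
[16] ○○○○○○
○○○○○○
○○○○○○
○○○●●○
○○●<○○
○○●●○○
○○○●●○
○○○○○○
○○○○○○
[17] ○○○○○○
○○○○○○
○○○○○○
○○○●●○
○○●○○○
○○●v○○
○○○●●○
○○○○○○
○○○○○○
[18] ○○○○○○
○○○○○○
○○○○○○
○○○●●○
○○●○○○
○○●○>○
○○○●●○
○○○○○○
○○○○○○
[19] ○○○○○○
○○○○○○
○○○○○○
○○○●●○
○○●○○○
○○●○●○
○○○●v○
○○○○○○
○○○○○○
[20] ○○○○○○
○○○○○○
○○○○○○
○○○●●○
○○●○○○
○○●○●○
○○○●○>
○○○○○○
○○○○○○
[21] ○○○○○○
○○○○○○
○○○○○○
○○○●●○
○○●○○○
○○●○●○
○○○●○●
○○○○○v
○○○○○○
[22] ○○○○○○
○○○○○○
○○○○○○
○○○●●○
○○●○○○
○○●○●○
○○○●○●
○○○○<●
○○○○○○
[23] ○○○○○○
○○○○○○
○○○○○○
○○○●●○
○○●○○○
○○●○●○
○○○●^●
○○○○●●
○○○○○○
[24] ○○○○○○
○○○○○○
○○○○○○
○○○●●○
○○●○○○
○○●○●○
○○○●●>
○○○○●●
○○○○○○
[25] ○○○○○○
○○○○○○
○○○○○○
○○○●●○
○○●○○○
○○●○●^
○○○●●○
○○○○●●
○○○○○○
[26] ○○○○○○
○○○○○○
○○○○○○
○○○●●○
○○●○○○
>○●○●●
○○○●●○
○○○○●●
○○○○○○
[27] ○○○○○○
○○○○○○
○○○○○○
○○○●●○
○○●○○○
●○●○●●
v○○●●○
○○○○●●
○○○○○○
[28] ○○○○○○
○○○○○○
○○○○○○
○○○●●○
○○●○○○
●○●○●●
●○○●●<
○○○○●●
○○○○○○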